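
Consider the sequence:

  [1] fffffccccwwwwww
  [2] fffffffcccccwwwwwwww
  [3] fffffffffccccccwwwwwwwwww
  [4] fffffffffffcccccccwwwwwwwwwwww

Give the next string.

Term n consists of 2n-1 f's, followed by n+1 c's, followed by 2n w's, where the shown terms are n = 3, 4, 5, 6.
At n = 7 the blocks have lengths 13, 8, 14.

fffffffffffffccccccccwwwwwwwwwwwwww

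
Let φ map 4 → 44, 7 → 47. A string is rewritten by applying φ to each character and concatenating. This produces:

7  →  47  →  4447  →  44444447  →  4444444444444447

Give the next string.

Applying the rule to each of the 16 symbols of 4444444444444447 gives the pieces 44 44 44 44 44 44 44 44 44 44 44 44 44 44 44 47, which concatenate to the answer.

44444444444444444444444444444447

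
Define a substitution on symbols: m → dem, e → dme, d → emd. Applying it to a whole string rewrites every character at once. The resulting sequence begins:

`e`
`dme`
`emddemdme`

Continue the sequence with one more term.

dmedememdemddmedememddemdme

Rewriting each symbol of emddemdme: e→dme, m→dem, d→emd, d→emd, e→dme, m→dem, d→emd, m→dem, e→dme, which concatenates to dme dem emd emd dme dem emd dem dme.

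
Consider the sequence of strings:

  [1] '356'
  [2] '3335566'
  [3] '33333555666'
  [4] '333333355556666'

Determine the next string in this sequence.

Reading off run lengths: 3 runs 1, 3, 5, 7; 5 runs 1, 2, 3, 4; 6 runs 1, 2, 3, 4 — each is linear in n (n = 1, 2, …).
For the next term, n = 5, so the run lengths are 9, 5, 5.

3333333335555566666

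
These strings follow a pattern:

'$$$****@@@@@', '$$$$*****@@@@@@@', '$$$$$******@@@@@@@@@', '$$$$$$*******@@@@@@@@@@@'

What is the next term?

Reading off run lengths: $ runs 3, 4, 5, 6; * runs 4, 5, 6, 7; @ runs 5, 7, 9, 11 — each is linear in n, where the shown terms are n = 3, 4, 5, 6.
Setting n = 7 gives 7, 8, 13 characters in each block.

$$$$$$$********@@@@@@@@@@@@@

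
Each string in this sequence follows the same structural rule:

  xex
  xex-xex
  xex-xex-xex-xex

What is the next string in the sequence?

s(k+1) = s(k)·-·s(k) — each term doubles the last with '-' between the halves.
One more doubling of xex-xex-xex-xex gives the answer.

xex-xex-xex-xex-xex-xex-xex-xex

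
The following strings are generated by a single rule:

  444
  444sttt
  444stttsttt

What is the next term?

444stttstttsttt

The strings grow by a fixed suffix sttt each time.
So the next term is 444stttsttt·sttt.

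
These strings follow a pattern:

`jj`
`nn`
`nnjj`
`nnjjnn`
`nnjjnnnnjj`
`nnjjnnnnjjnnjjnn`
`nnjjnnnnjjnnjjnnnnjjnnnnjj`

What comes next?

nnjjnnnnjjnnjjnnnnjjnnnnjjnnjjnnnnjjnnjjnn

From term 3 onward, concatenate the last term with the second-to-last: nn·jj = nnjj, nnjj·nn = nnjjnn, …
Continuing: nnjjnnnnjjnnjjnnnnjjnnnnjj · nnjjnnnnjjnnjjnn gives term 8.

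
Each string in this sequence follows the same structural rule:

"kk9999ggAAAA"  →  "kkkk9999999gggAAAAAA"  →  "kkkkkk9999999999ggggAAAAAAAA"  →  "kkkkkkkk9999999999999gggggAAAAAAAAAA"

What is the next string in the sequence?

The n-th term is 2n k's then 3n+1 9's then n+1 g's then 2n+2 A's (n = 1, 2, …).
At n = 5 the blocks have lengths 10, 16, 6, 12.

kkkkkkkkkk9999999999999999ggggggAAAAAAAAAAAA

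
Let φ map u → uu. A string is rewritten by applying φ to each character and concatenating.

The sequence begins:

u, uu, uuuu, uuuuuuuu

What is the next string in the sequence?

Expanding uuuuuuuu: u→uu, u→uu, u→uu, u→uu, u→uu, u→uu, u→uu, u→uu. Concatenated: uu uu uu uu uu uu uu uu.

uuuuuuuuuuuuuuuu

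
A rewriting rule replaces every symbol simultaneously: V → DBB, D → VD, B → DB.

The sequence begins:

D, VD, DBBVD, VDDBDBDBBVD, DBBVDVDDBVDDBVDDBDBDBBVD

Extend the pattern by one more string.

φ(DBBVDVDDBVDDBVDDBDBDBBVD) expands symbol-by-symbol to VD DB DB DBB VD DBB VD VD DB DBB VD VD DB DBB VD VD DB VD DB VD DB DB DBB VD; joining the 24 pieces gives the next term.

VDDBDBDBBVDDBBVDVDDBDBBVDVDDBDBBVDVDDBVDDBVDDBDBDBBVD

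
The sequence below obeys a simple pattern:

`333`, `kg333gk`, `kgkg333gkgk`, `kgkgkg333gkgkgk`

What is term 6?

s(k+1) = kg·s(k)·gk, so each term gains kg as a prefix and gk as a suffix.
From kgkgkg333gkgkgk, 2 further steps: kgkgkg333gkgkgk → kgkgkgkg333gkgkgkgk → (answer).

kgkgkgkgkg333gkgkgkgkgk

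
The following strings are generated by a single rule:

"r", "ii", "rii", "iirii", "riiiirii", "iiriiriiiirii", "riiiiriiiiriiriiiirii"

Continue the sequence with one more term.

iiriiriiiiriiriiiiriiiiriiriiiirii

Each term (from the third on) is the two preceding terms concatenated in order: term 3 = r·ii = rii.
So term 8 is iiriiriiiirii·riiiiriiiiriiriiiirii.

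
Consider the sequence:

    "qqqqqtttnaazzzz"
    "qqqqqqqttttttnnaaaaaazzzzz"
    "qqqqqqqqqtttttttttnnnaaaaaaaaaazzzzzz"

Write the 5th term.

Each string has the form q^{2n+3} t^{3n} n^{n} a^{4n-2} z^{n+3} (n = 1, 2, …).
Setting n = 5 gives 13, 15, 5, 18, 8 characters in each block.

qqqqqqqqqqqqqtttttttttttttttnnnnnaaaaaaaaaaaaaaaaaazzzzzzzz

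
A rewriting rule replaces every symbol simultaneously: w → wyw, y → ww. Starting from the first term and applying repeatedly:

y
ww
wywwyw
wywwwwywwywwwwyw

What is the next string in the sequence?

wywwwwywwywwywwywwwwywwywwwwywwywwywwywwwwyw

Applying the rule to each of the 16 symbols of wywwwwywwywwwwyw gives the pieces wyw ww wyw wyw wyw wyw ww wyw wyw ww wyw wyw wyw wyw ww wyw, which concatenate to the answer.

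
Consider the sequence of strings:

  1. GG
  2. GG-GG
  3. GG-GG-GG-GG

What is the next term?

GG-GG-GG-GG-GG-GG-GG-GG

s(k+1) = s(k)·-·s(k) — each term doubles the last with '-' between the halves.
So the next term is two copies of GG-GG-GG-GG with '-' between the halves.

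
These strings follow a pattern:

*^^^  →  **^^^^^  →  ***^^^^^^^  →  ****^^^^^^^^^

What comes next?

*****^^^^^^^^^^^

Reading off run lengths: * runs 1, 2, 3, 4; ^ runs 3, 5, 7, 9 — each is linear in n (n = 1, 2, …).
At n = 5 the blocks have lengths 5, 11.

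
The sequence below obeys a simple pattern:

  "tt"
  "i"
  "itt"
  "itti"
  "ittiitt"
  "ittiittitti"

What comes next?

From term 3 onward, concatenate the last term with the second-to-last: i·tt = itt, itt·i = itti, …
Continuing: ittiittitti · ittiitt gives term 7.

ittiittittiittiitt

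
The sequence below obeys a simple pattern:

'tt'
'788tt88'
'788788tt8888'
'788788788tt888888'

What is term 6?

788788788788788tt8888888888

Every step adds 788 to the front and 88 to the end of the previous string.
From 788788788tt888888, 2 further steps: 788788788tt888888 → 788788788788tt88888888 → (answer).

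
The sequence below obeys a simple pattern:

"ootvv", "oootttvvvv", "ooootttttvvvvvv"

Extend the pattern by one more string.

oooootttttttvvvvvvvv

Each string has the form o^{n+1} t^{2n-1} v^{2n} (n = 1, 2, …).
For the next term, n = 4, so the run lengths are 5, 7, 8.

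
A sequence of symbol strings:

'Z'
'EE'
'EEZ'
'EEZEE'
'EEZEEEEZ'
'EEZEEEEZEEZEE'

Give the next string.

EEZEEEEZEEZEEEEZEEEEZ

From term 3 onward, concatenate the last term with the second-to-last: EE·Z = EEZ, EEZ·EE = EEZEE, …
The next term joins EEZEEEEZEEZEE and EEZEEEEZ.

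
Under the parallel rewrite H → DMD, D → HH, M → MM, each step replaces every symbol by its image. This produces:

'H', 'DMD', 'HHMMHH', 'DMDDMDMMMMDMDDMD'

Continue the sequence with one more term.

Rewriting the 16 symbols of DMDDMDMMMMDMDDMD one by one yields HH MM HH HH MM HH MM MM MM MM HH MM HH HH MM HH; concatenated:

HHMMHHHHMMHHMMMMMMMMHHMMHHHHMMHH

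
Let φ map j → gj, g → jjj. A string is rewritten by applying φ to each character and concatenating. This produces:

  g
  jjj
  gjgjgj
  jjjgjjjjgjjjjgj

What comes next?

Applying the rule to each of the 15 symbols of jjjgjjjjgjjjjgj gives the pieces gj gj gj jjj gj gj gj gj jjj gj gj gj gj jjj gj, which concatenate to the answer.

gjgjgjjjjgjgjgjgjjjjgjgjgjgjjjjgj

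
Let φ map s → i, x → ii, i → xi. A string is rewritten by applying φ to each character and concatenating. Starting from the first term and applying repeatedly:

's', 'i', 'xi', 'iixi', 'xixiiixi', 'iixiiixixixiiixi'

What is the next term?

Applying the rule to each of the 16 symbols of iixiiixixixiiixi gives the pieces xi xi ii xi xi xi ii xi ii xi ii xi xi xi ii xi, which concatenate to the answer.

xixiiixixixiiixiiixiiixixixiiixi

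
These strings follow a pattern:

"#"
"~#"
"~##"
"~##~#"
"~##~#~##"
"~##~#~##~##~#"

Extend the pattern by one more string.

~##~#~##~##~#~##~#~##

This is a Fibonacci-style word recurrence s(k) = s(k−1)·s(k−2): e.g. ~#·# = ~##.
The next term joins ~##~#~##~##~# and ~##~#~##.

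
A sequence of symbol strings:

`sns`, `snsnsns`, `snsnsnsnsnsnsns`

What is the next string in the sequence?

s(k+1) = s(k)·n·s(k) — each term doubles the last with 'n' between the halves.
Doubling snsnsnsnsnsnsns with 'n' between the halves:

snsnsnsnsnsnsnsnsnsnsnsnsnsnsns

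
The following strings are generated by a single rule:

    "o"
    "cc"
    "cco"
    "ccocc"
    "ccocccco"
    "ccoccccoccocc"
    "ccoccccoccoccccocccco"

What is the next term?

ccoccccoccoccccoccccoccoccccoccocc

Each term (from the third on) is the previous term followed by the one before it: term 3 = cc·o = cco.
The next term joins ccoccccoccoccccocccco and ccoccccoccocc.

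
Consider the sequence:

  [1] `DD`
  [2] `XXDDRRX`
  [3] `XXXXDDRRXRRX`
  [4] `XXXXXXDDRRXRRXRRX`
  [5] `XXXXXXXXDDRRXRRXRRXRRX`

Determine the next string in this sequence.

Each term wraps the previous one in XX on the left and RRX on the right.
One more step from XXXXXXXXDDRRXRRXRRXRRX gives the answer.

XXXXXXXXXXDDRRXRRXRRXRRXRRX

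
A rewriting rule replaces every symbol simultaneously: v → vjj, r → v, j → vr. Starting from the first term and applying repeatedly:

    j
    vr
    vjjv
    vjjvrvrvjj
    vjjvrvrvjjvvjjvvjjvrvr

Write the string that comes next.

φ(vjjvrvrvjjvvjjvvjjvrvr) expands symbol-by-symbol to vjj vr vr vjj v vjj v vjj vr vr vjj vjj vr vr vjj vjj vr vr vjj v vjj v; joining the 22 pieces gives the next term.

vjjvrvrvjjvvjjvvjjvrvrvjjvjjvrvrvjjvjjvrvrvjjvvjjv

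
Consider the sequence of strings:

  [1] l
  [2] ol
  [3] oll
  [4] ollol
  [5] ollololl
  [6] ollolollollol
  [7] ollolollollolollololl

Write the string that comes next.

Each term (from the third on) is the previous term followed by the one before it: term 3 = ol·l = oll.
The next term joins ollolollollolollololl and ollolollollol.

ollolollollolollolollollolollollol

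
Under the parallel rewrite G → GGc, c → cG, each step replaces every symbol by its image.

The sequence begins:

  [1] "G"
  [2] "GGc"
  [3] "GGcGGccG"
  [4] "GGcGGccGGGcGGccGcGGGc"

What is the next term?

GGcGGccGGGcGGccGcGGGcGGcGGccGGGcGGccGcGGGccGGGcGGcGGccG

φ(GGcGGccGGGcGGccGcGGGc) expands symbol-by-symbol to GGc GGc cG GGc GGc cG cG GGc GGc GGc cG GGc GGc cG cG GGc cG GGc GGc GGc cG; joining the 21 pieces gives the next term.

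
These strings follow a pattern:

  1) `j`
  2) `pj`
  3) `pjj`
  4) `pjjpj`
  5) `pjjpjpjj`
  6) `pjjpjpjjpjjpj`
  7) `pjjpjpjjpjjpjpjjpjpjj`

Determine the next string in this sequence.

Each term (from the third on) is the previous term followed by the one before it: term 3 = pj·j = pjj.
So term 8 is pjjpjpjjpjjpjpjjpjpjj·pjjpjpjjpjjpj.

pjjpjpjjpjjpjpjjpjpjjpjjpjpjjpjjpj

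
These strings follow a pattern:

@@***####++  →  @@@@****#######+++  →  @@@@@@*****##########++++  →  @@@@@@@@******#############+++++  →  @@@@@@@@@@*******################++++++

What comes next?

Reading off run lengths: @ runs 2, 4, 6, 8, 10; * runs 3, 4, 5, 6, 7; # runs 4, 7, 10, 13, 16; + runs 2, 3, 4, 5, 6 — each is linear in n, where the shown terms are n = 2, 3, 4, 5, 6.
Setting n = 7 gives 12, 8, 19, 7 characters in each block.

@@@@@@@@@@@@********###################+++++++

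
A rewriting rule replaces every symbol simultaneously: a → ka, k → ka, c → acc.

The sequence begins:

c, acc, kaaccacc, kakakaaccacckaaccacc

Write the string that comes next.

kakakakakakakaaccacckaaccacckakakaaccacckaaccacc

Applying the rule to each of the 20 symbols of kakakaaccacckaaccacc gives the pieces ka ka ka ka ka ka ka acc acc ka acc acc ka ka ka acc acc ka acc acc, which concatenate to the answer.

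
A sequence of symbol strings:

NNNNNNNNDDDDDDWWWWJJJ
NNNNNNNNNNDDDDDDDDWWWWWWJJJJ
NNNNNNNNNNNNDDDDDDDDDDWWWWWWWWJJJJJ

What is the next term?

The n-th term is 2n+2 N's then 2n D's then 2n-2 W's then n J's, where the shown terms are n = 3, 4, 5.
At n = 6 the blocks have lengths 14, 12, 10, 6.

NNNNNNNNNNNNNNDDDDDDDDDDDDWWWWWWWWWWJJJJJJ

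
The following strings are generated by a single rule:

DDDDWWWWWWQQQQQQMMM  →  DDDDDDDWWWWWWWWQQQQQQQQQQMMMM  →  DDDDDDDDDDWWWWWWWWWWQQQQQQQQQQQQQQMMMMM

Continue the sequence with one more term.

Each string has the form D^{3n-2} W^{2n+2} Q^{4n-2} M^{n+1}, where the shown terms are n = 2, 3, 4.
For the next term, n = 5, so the run lengths are 13, 12, 18, 6.

DDDDDDDDDDDDDWWWWWWWWWWWWQQQQQQQQQQQQQQQQQQMMMMMM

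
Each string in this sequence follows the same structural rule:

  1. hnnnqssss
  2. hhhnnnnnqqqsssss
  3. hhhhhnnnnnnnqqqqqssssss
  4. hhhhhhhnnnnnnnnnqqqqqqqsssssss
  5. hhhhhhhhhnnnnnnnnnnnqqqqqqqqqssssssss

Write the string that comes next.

hhhhhhhhhhhnnnnnnnnnnnnnqqqqqqqqqqqsssssssss

Term n consists of 2n-1 h's, followed by 2n+1 n's, followed by 2n-1 q's, followed by n+3 s's (n = 1, 2, …).
At n = 6 the blocks have lengths 11, 13, 11, 9.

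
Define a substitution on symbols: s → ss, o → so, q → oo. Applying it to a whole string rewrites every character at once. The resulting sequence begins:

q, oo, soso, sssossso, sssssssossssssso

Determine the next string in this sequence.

Replace each of the 16 characters of sssssssossssssso in place — ss ss ss ss ss ss ss so ss ss ss ss ss ss ss so — and concatenate.

sssssssssssssssossssssssssssssso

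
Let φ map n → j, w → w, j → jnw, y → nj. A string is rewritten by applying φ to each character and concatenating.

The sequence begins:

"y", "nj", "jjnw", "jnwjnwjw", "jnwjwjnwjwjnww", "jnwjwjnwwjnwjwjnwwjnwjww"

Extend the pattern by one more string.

Rewriting the 24 symbols of jnwjwjnwwjnwjwjnwwjnwjww one by one yields jnw j w jnw w jnw j w w jnw j w jnw w jnw j w w jnw j w jnw w w; concatenated:

jnwjwjnwwjnwjwwjnwjwjnwwjnwjwwjnwjwjnwww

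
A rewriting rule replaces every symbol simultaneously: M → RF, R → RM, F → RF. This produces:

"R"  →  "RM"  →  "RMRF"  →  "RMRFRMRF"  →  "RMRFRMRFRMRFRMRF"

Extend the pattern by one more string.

RMRFRMRFRMRFRMRFRMRFRMRFRMRFRMRF

φ(RMRFRMRFRMRFRMRF) expands symbol-by-symbol to RM RF RM RF RM RF RM RF RM RF RM RF RM RF RM RF; joining the 16 pieces gives the next term.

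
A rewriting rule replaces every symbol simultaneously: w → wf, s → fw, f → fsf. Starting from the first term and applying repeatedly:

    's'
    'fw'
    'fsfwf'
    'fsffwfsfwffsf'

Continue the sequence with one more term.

φ(fsffwfsfwffsf) expands symbol-by-symbol to fsf fw fsf fsf wf fsf fw fsf wf fsf fsf fw fsf; joining the 13 pieces gives the next term.

fsffwfsffsfwffsffwfsfwffsffsffwfsf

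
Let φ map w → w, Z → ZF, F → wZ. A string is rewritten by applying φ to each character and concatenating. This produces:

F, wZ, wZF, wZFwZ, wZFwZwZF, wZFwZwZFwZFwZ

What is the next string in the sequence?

wZFwZwZFwZFwZwZFwZwZF

φ(wZFwZwZFwZFwZ) expands symbol-by-symbol to w ZF wZ w ZF w ZF wZ w ZF wZ w ZF; joining the 13 pieces gives the next term.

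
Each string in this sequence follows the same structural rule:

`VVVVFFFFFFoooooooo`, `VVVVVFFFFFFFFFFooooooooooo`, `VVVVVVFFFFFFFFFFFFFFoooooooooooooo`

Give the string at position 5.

VVVVVVVVFFFFFFFFFFFFFFFFFFFFFFoooooooooooooooooooo

Reading off run lengths: V runs 4, 5, 6; F runs 6, 10, 14; o runs 8, 11, 14 — each is linear in n, where the shown terms are n = 2, 3, 4.
At n = 6 the blocks have lengths 8, 22, 20.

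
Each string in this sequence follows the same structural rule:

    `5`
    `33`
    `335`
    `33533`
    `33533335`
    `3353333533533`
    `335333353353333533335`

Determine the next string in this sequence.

Each term (from the third on) is the previous term followed by the one before it: term 3 = 33·5 = 335.
Continuing: 335333353353333533335 · 3353333533533 gives term 8.

3353333533533335333353353333533533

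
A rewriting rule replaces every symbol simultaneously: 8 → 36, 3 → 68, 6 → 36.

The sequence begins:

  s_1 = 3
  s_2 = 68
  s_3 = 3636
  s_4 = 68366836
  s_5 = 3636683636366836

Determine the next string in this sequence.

Replace each of the 16 characters of 3636683636366836 in place — 68 36 68 36 36 36 68 36 68 36 68 36 36 36 68 36 — and concatenate.

68366836363668366836683636366836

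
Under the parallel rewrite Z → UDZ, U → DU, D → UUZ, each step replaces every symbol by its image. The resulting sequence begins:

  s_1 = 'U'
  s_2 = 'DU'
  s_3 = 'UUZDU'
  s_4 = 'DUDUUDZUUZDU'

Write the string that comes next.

UUZDUUUZDUDUUUZUDZDUDUUDZUUZDU

Rewriting each symbol of DUDUUDZUUZDU: D→UUZ, U→DU, D→UUZ, U→DU, U→DU, D→UUZ, Z→UDZ, U→DU, U→DU, Z→UDZ, D→UUZ, U→DU, which concatenates to UUZ DU UUZ DU DU UUZ UDZ DU DU UDZ UUZ DU.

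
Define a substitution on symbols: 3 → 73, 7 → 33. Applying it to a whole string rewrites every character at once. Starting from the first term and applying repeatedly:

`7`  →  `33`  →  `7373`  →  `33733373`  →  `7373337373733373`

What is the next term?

φ(7373337373733373) expands symbol-by-symbol to 33 73 33 73 73 73 33 73 33 73 33 73 73 73 33 73; joining the 16 pieces gives the next term.

33733373737333733373337373733373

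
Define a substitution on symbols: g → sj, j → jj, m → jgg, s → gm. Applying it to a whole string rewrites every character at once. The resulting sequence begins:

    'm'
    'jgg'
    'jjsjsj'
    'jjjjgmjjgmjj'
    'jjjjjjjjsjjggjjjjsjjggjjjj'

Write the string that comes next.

φ(jjjjjjjjsjjggjjjjsjjggjjjj) expands symbol-by-symbol to jj jj jj jj jj jj jj jj gm jj jj sj sj jj jj jj jj gm jj jj sj sj jj jj jj jj; joining the 26 pieces gives the next term.

jjjjjjjjjjjjjjjjgmjjjjsjsjjjjjjjjjgmjjjjsjsjjjjjjjjj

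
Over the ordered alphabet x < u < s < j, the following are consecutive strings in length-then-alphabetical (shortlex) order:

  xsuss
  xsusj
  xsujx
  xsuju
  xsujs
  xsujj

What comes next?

Find the rightmost character of xsujj below j, bump it to the next letter, and reset everything to its right to x.

xssxx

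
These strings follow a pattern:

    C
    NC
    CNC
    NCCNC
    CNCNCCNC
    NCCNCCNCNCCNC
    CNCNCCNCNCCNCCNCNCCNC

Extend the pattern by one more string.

NCCNCCNCNCCNCCNCNCCNCNCCNCCNCNCCNC

From term 3 onward, concatenate the second-to-last term with the last: C·NC = CNC, NC·CNC = NCCNC, …
So term 8 is NCCNCCNCNCCNC·CNCNCCNCNCCNCCNCNCCNC.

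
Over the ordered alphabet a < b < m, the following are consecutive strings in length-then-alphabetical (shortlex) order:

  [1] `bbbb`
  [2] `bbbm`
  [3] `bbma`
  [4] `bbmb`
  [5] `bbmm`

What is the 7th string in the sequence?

bmab

Advancing 2 positions from bbmm through bbmm → bmaa reaches term 7.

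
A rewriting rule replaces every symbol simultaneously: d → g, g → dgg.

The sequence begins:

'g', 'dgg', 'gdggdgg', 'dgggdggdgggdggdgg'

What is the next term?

Rewriting the 17 symbols of dgggdggdgggdggdgg one by one yields g dgg dgg dgg g dgg dgg g dgg dgg dgg g dgg dgg g dgg dgg; concatenated:

gdggdggdgggdggdgggdggdggdgggdggdgggdggdgg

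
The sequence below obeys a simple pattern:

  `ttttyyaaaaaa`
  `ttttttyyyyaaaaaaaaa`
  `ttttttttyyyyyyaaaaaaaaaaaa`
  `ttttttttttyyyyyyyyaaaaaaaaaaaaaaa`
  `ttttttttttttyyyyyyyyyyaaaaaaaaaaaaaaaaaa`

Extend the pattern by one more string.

The n-th term is 2n t's then 2n-2 y's then 3n a's, where the shown terms are n = 2, 3, 4, 5, 6.
Setting n = 7 gives 14, 12, 21 characters in each block.

ttttttttttttttyyyyyyyyyyyyaaaaaaaaaaaaaaaaaaaaa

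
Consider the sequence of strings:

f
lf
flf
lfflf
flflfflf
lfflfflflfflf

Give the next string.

From term 3 onward, concatenate the second-to-last term with the last: f·lf = flf, lf·flf = lfflf, …
So term 7 is flflfflf·lfflfflflfflf.

flflfflflfflfflflfflf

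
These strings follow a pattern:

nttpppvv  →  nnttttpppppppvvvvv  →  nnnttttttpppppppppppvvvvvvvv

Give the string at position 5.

Each string has the form n^{n} t^{2n} p^{4n-1} v^{3n-1} (n = 1, 2, …).
For term 5, n = 5, so the run lengths are 5, 10, 19, 14.

nnnnnttttttttttpppppppppppppppppppvvvvvvvvvvvvvv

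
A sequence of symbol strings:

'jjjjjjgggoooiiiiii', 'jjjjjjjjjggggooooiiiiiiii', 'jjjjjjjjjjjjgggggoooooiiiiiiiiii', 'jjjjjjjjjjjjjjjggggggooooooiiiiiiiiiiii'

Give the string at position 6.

The n-th term is 3n j's then n+1 g's then n+1 o's then 2n+2 i's, where the shown terms are n = 2, 3, 4, 5.
For term 6, n = 7, so the run lengths are 21, 8, 8, 16.

jjjjjjjjjjjjjjjjjjjjjggggggggooooooooiiiiiiiiiiiiiiii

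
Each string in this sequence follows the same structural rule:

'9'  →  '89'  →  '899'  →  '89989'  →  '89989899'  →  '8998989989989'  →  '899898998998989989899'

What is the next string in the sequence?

This is a Fibonacci-style word recurrence s(k) = s(k−1)·s(k−2): e.g. 89·9 = 899.
So term 8 is 899898998998989989899·8998989989989.

8998989989989899898998998989989989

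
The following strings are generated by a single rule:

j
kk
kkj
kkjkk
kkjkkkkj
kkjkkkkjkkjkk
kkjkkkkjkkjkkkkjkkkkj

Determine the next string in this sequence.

This is a Fibonacci-style word recurrence s(k) = s(k−1)·s(k−2): e.g. kk·j = kkj.
Continuing: kkjkkkkjkkjkkkkjkkkkj · kkjkkkkjkkjkk gives term 8.

kkjkkkkjkkjkkkkjkkkkjkkjkkkkjkkjkk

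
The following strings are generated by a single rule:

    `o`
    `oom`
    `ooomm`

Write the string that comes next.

Each term wraps the previous one in o on the left and m on the right.
Applying this once more to ooomm:

oooommm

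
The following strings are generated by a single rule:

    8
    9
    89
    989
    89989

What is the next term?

98989989

From term 3 onward, concatenate the second-to-last term with the last: 8·9 = 89, 9·89 = 989, …
Continuing: 989 · 89989 gives term 6.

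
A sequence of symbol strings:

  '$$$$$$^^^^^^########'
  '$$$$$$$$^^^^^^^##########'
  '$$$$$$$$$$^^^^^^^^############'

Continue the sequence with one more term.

Term n consists of 2n $'s, followed by n+3 ^'s, followed by 2n+2 #'s, where the shown terms are n = 3, 4, 5.
For the next term, n = 6, so the run lengths are 12, 9, 14.

$$$$$$$$$$$$^^^^^^^^^##############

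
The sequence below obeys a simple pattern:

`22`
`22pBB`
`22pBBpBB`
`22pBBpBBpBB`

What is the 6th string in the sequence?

22pBBpBBpBBpBBpBB

The strings grow by a fixed suffix pBB each time.
From 22pBBpBBpBB, 2 further steps: 22pBBpBBpBB → 22pBBpBBpBBpBB → (answer).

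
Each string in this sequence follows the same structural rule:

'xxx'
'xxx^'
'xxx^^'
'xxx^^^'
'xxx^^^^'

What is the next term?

xxx^^^^^

The strings grow by a fixed suffix ^ each time.
So the next term is xxx^^^^·^.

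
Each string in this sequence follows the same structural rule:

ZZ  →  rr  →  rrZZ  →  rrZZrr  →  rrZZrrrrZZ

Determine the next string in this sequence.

This is a Fibonacci-style word recurrence s(k) = s(k−1)·s(k−2): e.g. rr·ZZ = rrZZ.
The next term joins rrZZrrrrZZ and rrZZrr.

rrZZrrrrZZrrZZrr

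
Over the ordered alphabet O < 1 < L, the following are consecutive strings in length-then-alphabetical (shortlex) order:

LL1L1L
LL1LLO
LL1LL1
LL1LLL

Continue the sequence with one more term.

Find the rightmost character of LL1LLL below L, bump it to the next letter, and reset everything to its right to O.

LLLOOO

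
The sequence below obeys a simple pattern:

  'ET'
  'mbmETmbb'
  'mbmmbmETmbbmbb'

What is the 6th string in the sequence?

mbmmbmmbmmbmmbmETmbbmbbmbbmbbmbb

s(k+1) = mbm·s(k)·mbb, so each term gains mbm as a prefix and mbb as a suffix.
From mbmmbmETmbbmbb, 3 further steps: mbmmbmETmbbmbb → mbmmbmmbmETmbbmbbmbb → mbmmbmmbmmbmETmbbmbbmbbmbb → (answer).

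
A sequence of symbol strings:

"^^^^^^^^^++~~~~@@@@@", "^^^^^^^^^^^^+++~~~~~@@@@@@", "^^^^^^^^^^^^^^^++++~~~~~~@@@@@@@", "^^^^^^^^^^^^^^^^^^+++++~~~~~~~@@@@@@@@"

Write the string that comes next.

^^^^^^^^^^^^^^^^^^^^^++++++~~~~~~~~@@@@@@@@@

The n-th term is 3n+3 ^'s then n +'s then n+2 ~'s then n+3 @'s, where the shown terms are n = 2, 3, 4, 5.
For the next term, n = 6, so the run lengths are 21, 6, 8, 9.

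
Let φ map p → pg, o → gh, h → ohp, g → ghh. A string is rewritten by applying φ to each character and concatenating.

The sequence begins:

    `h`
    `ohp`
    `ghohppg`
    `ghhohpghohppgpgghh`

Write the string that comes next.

ghhohpohpghohppgghhohpghohppgpgghhpgghhghhohpohp

Applying the rule to each of the 18 symbols of ghhohpghohppgpgghh gives the pieces ghh ohp ohp gh ohp pg ghh ohp gh ohp pg pg ghh pg ghh ghh ohp ohp, which concatenate to the answer.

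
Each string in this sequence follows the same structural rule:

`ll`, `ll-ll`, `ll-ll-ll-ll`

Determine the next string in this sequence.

Every step duplicates the string with '-' between the halves.
Doubling ll-ll-ll-ll with '-' between the halves:

ll-ll-ll-ll-ll-ll-ll-ll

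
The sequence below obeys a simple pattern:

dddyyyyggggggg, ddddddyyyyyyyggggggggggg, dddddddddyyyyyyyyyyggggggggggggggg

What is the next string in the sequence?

ddddddddddddyyyyyyyyyyyyyggggggggggggggggggg

Term n consists of 3n d's, followed by 3n+1 y's, followed by 4n+3 g's (n = 1, 2, …).
Setting n = 4 gives 12, 13, 19 characters in each block.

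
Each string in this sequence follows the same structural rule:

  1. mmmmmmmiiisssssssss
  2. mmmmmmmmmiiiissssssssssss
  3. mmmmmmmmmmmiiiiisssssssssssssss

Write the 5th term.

Term n consists of 2n+3 m's, followed by n+1 i's, followed by 3n+3 s's, where the shown terms are n = 2, 3, 4.
Setting n = 6 gives 15, 7, 21 characters in each block.

mmmmmmmmmmmmmmmiiiiiiisssssssssssssssssssss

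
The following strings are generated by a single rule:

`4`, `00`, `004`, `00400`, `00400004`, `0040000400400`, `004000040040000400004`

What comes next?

0040000400400004000040040000400400

This is a Fibonacci-style word recurrence s(k) = s(k−1)·s(k−2): e.g. 00·4 = 004.
Continuing: 004000040040000400004 · 0040000400400 gives term 8.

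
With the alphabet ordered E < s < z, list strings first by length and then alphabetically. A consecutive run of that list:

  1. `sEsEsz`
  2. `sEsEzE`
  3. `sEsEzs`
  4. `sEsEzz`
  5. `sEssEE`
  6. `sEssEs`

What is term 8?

sEsssE

Stepping forward 2 times from sEssEs: sEssEs → sEssEz, then the target.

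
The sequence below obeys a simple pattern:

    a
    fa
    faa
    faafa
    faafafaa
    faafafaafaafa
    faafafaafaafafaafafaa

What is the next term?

This is a Fibonacci-style word recurrence s(k) = s(k−1)·s(k−2): e.g. fa·a = faa.
So term 8 is faafafaafaafafaafafaa·faafafaafaafa.

faafafaafaafafaafafaafaafafaafaafa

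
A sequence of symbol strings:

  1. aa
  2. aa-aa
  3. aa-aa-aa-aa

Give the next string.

s(k+1) = s(k)·-·s(k) — each term doubles the last with '-' between the halves.
Doubling aa-aa-aa-aa with '-' between the halves:

aa-aa-aa-aa-aa-aa-aa-aa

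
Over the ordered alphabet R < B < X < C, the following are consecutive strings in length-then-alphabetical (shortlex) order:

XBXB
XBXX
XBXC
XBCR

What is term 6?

XBCX

Advancing 2 positions from XBCR through XBCR → XBCB reaches term 6.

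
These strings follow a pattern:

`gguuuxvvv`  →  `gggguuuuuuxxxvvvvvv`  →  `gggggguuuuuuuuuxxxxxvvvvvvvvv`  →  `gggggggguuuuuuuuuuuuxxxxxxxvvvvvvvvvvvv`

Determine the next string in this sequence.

gggggggggguuuuuuuuuuuuuuuxxxxxxxxxvvvvvvvvvvvvvvv

Reading off run lengths: g runs 2, 4, 6, 8; u runs 3, 6, 9, 12; x runs 1, 3, 5, 7; v runs 3, 6, 9, 12 — each is linear in n (n = 1, 2, …).
For the next term, n = 5, so the run lengths are 10, 15, 9, 15.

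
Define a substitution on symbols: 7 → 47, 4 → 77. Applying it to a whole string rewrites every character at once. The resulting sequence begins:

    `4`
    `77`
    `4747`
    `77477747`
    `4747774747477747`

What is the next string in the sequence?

77477747474777477747774747477747

Applying the rule to each of the 16 symbols of 4747774747477747 gives the pieces 77 47 77 47 47 47 77 47 77 47 77 47 47 47 77 47, which concatenate to the answer.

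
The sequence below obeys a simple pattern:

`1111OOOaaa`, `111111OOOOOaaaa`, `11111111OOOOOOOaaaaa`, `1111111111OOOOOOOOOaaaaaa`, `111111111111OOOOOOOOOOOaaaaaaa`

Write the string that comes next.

11111111111111OOOOOOOOOOOOOaaaaaaaa

Term n consists of 2n+2 1's, followed by 2n+1 O's, followed by n+2 a's (n = 1, 2, …).
At n = 6 the blocks have lengths 14, 13, 8.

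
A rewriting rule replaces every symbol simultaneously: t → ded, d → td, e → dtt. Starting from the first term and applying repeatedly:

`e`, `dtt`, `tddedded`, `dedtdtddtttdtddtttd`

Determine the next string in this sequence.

Rewriting the 19 symbols of dedtdtddtttdtddtttd one by one yields td dtt td ded td ded td td ded ded ded td ded td td ded ded ded td; concatenated:

tddtttddedtddedtdtddeddeddedtddedtdtddeddeddedtd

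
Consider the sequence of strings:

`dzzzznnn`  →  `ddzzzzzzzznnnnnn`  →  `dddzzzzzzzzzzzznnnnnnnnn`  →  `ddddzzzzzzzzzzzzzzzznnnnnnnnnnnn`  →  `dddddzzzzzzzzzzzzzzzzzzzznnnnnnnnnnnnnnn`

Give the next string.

The n-th term is n d's then 4n z's then 3n n's (n = 1, 2, …).
For the next term, n = 6, so the run lengths are 6, 24, 18.

ddddddzzzzzzzzzzzzzzzzzzzzzzzznnnnnnnnnnnnnnnnnn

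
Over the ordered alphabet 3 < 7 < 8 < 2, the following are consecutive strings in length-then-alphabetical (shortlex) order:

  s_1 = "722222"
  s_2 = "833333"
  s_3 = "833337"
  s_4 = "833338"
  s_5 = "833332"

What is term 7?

833377

Advancing 2 positions from 833332 through 833332 → 833373 reaches term 7.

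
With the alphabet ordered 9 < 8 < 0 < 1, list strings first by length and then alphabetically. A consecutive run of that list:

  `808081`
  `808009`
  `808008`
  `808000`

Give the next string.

808001

Find the rightmost character of 808000 below 1, bump it to the next letter, and reset everything to its right to 9.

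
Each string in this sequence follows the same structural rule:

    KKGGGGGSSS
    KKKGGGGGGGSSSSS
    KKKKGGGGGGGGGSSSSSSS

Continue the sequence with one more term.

KKKKKGGGGGGGGGGGSSSSSSSSS

Each string has the form K^{n} G^{2n+1} S^{2n-1}, where the shown terms are n = 2, 3, 4.
For the next term, n = 5, so the run lengths are 5, 11, 9.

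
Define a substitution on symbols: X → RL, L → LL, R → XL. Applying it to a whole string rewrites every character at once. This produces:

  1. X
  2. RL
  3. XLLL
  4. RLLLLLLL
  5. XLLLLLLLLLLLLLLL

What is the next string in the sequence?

Replace each of the 16 characters of XLLLLLLLLLLLLLLL in place — RL LL LL LL LL LL LL LL LL LL LL LL LL LL LL LL — and concatenate.

RLLLLLLLLLLLLLLLLLLLLLLLLLLLLLLL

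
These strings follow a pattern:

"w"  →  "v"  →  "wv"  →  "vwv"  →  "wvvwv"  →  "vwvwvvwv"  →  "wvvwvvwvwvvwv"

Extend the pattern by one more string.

From term 3 onward, concatenate the second-to-last term with the last: w·v = wv, v·wv = vwv, …
Continuing: vwvwvvwv · wvvwvvwvwvvwv gives term 8.

vwvwvvwvwvvwvvwvwvvwv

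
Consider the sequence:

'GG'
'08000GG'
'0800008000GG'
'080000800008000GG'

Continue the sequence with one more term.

Every step adds 08000 at the front: s(k+1) = 08000·s(k).
Applying this once more to 080000800008000GG:

08000080000800008000GG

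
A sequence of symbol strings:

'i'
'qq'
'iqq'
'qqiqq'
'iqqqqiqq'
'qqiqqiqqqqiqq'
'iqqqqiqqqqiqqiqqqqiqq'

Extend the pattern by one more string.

Each term (from the third on) is the two preceding terms concatenated in order: term 3 = i·qq = iqq.
Continuing: qqiqqiqqqqiqq · iqqqqiqqqqiqqiqqqqiqq gives term 8.

qqiqqiqqqqiqqiqqqqiqqqqiqqiqqqqiqq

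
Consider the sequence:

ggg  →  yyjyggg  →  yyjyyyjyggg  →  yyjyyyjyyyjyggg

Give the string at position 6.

Every step adds yyjy at the front: s(k+1) = yyjy·s(k).
From yyjyyyjyyyjyggg, 2 further steps: yyjyyyjyyyjyggg → yyjyyyjyyyjyyyjyggg → (answer).

yyjyyyjyyyjyyyjyyyjyggg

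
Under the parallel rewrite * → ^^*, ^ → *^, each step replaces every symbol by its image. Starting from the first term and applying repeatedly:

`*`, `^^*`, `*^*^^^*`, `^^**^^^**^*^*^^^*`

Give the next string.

Applying the rule to each of the 17 symbols of ^^**^^^**^*^*^^^* gives the pieces *^ *^ ^^* ^^* *^ *^ *^ ^^* ^^* *^ ^^* *^ ^^* *^ *^ *^ ^^*, which concatenate to the answer.

*^*^^^*^^**^*^*^^^*^^**^^^**^^^**^*^*^^^*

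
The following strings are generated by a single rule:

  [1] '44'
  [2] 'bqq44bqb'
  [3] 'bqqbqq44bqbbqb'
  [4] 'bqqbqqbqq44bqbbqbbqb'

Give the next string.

Every step adds bqq to the front and bqb to the end of the previous string.
One more step from bqqbqqbqq44bqbbqbbqb gives the answer.

bqqbqqbqqbqq44bqbbqbbqbbqb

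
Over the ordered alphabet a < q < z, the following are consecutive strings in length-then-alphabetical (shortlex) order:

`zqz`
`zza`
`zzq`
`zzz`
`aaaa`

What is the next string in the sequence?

aaaq

Find the rightmost character of aaaa below z, bump it to the next letter, and reset everything to its right to a.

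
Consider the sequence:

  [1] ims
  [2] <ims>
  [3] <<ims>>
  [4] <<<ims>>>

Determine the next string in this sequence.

<<<<ims>>>>

s(k+1) = <·s(k)·>, so each term gains < as a prefix and > as a suffix.
One more step from <<<ims>>> gives the answer.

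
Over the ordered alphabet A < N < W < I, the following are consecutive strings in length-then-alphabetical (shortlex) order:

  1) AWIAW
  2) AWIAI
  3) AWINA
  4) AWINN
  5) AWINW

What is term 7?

AWIWA

Advancing 2 positions from AWINW through AWINW → AWINI reaches term 7.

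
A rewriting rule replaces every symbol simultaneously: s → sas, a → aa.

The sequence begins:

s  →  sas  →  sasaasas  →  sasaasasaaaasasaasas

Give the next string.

Rewriting the 20 symbols of sasaasasaaaasasaasas one by one yields sas aa sas aa aa sas aa sas aa aa aa aa sas aa sas aa aa sas aa sas; concatenated:

sasaasasaaaasasaasasaaaaaaaasasaasasaaaasasaasas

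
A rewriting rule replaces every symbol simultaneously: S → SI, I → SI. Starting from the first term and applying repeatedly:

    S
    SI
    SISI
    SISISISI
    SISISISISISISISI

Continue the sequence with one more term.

SISISISISISISISISISISISISISISISI

φ(SISISISISISISISI) expands symbol-by-symbol to SI SI SI SI SI SI SI SI SI SI SI SI SI SI SI SI; joining the 16 pieces gives the next term.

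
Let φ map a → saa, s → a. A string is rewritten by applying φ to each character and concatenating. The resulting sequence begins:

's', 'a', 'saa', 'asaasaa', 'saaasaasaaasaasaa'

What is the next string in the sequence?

Rewriting the 17 symbols of saaasaasaaasaasaa one by one yields a saa saa saa a saa saa a saa saa saa a saa saa a saa saa; concatenated:

asaasaasaaasaasaaasaasaasaaasaasaaasaasaa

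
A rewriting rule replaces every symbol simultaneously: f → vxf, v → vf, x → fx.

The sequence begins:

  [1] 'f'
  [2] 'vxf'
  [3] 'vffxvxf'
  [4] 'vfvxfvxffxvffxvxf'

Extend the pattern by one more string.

vfvxfvffxvxfvffxvxfvxffxvfvxfvxffxvffxvxf

Replace each of the 17 characters of vfvxfvxffxvffxvxf in place — vf vxf vf fx vxf vf fx vxf vxf fx vf vxf vxf fx vf fx vxf — and concatenate.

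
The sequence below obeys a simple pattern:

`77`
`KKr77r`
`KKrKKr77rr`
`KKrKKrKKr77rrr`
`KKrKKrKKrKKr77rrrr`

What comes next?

KKrKKrKKrKKrKKr77rrrrr

s(k+1) = KKr·s(k)·r, so each term gains KKr as a prefix and r as a suffix.
One more step from KKrKKrKKrKKr77rrrr gives the answer.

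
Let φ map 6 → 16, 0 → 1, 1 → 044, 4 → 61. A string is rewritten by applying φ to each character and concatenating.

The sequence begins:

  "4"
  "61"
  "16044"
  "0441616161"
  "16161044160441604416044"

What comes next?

Applying the rule to each of the 23 symbols of 16161044160441604416044 gives the pieces 044 16 044 16 044 1 61 61 044 16 1 61 61 044 16 1 61 61 044 16 1 61 61, which concatenate to the answer.

044160441604416161044161616104416161610441616161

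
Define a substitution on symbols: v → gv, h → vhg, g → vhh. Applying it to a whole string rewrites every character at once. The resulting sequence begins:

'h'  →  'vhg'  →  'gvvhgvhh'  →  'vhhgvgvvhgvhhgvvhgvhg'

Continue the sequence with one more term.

gvvhgvhgvhhgvvhhgvgvvhgvhhgvvhgvhgvhhgvgvvhgvhhgvvhgvhh

Applying the rule to each of the 21 symbols of vhhgvgvvhgvhhgvvhgvhg gives the pieces gv vhg vhg vhh gv vhh gv gv vhg vhh gv vhg vhg vhh gv gv vhg vhh gv vhg vhh, which concatenate to the answer.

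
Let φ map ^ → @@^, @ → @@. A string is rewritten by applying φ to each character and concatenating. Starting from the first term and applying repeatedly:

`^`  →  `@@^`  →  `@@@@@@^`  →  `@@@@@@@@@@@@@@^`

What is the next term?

@@@@@@@@@@@@@@@@@@@@@@@@@@@@@@^

Replace each of the 15 characters of @@@@@@@@@@@@@@^ in place — @@ @@ @@ @@ @@ @@ @@ @@ @@ @@ @@ @@ @@ @@ @@^ — and concatenate.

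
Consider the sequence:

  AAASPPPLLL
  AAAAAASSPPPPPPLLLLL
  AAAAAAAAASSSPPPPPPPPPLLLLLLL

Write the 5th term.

AAAAAAAAAAAAAAASSSSSPPPPPPPPPPPPPPPLLLLLLLLLLL

Each string has the form A^{3n} S^{n} P^{3n} L^{2n+1} (n = 1, 2, …).
For term 5, n = 5, so the run lengths are 15, 5, 15, 11.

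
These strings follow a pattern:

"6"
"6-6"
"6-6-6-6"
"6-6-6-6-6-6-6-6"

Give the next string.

Each string is two copies of the previous one joined by '-'.
Doubling 6-6-6-6-6-6-6-6 with '-' between the halves:

6-6-6-6-6-6-6-6-6-6-6-6-6-6-6-6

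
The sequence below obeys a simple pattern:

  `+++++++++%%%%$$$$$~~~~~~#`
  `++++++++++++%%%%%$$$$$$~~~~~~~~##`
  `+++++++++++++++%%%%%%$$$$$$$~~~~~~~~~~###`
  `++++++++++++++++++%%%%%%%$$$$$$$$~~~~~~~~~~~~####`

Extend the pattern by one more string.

Reading off run lengths: + runs 9, 12, 15, 18; % runs 4, 5, 6, 7; $ runs 5, 6, 7, 8; ~ runs 6, 8, 10, 12; # runs 1, 2, 3, 4 — each is linear in n, where the shown terms are n = 2, 3, 4, 5.
At n = 6 the blocks have lengths 21, 8, 9, 14, 5.

+++++++++++++++++++++%%%%%%%%$$$$$$$$$~~~~~~~~~~~~~~#####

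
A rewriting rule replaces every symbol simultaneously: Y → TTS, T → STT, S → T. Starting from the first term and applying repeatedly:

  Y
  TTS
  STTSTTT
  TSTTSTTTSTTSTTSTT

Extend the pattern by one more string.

φ(TSTTSTTTSTTSTTSTT) expands symbol-by-symbol to STT T STT STT T STT STT STT T STT STT T STT STT T STT STT; joining the 17 pieces gives the next term.

STTTSTTSTTTSTTSTTSTTTSTTSTTTSTTSTTTSTTSTT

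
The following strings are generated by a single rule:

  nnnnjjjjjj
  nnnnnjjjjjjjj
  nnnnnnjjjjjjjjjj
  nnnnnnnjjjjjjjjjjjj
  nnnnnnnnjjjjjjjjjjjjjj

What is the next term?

The n-th term is n+1 n's then 2n j's, where the shown terms are n = 3, 4, 5, 6, 7.
For the next term, n = 8, so the run lengths are 9, 16.

nnnnnnnnnjjjjjjjjjjjjjjjj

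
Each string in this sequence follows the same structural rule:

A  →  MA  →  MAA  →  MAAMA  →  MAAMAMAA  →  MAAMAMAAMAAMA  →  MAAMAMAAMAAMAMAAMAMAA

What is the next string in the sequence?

This is a Fibonacci-style word recurrence s(k) = s(k−1)·s(k−2): e.g. MA·A = MAA.
Continuing: MAAMAMAAMAAMAMAAMAMAA · MAAMAMAAMAAMA gives term 8.

MAAMAMAAMAAMAMAAMAMAAMAAMAMAAMAAMA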